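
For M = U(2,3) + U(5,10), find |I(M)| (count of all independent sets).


For a direct sum, |I(M1+M2)| = |I(M1)| * |I(M2)|.
|I(U(2,3))| = sum C(3,k) for k=0..2 = 7.
|I(U(5,10))| = sum C(10,k) for k=0..5 = 638.
Total = 7 * 638 = 4466.

4466


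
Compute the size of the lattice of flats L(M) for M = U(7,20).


Flats of U(7,20): every subset of size < 7 is a flat, plus E itself.
Count = C(20,0) + C(20,1) + C(20,2) + C(20,3) + C(20,4) + C(20,5) + C(20,6) + 1
     = 1 + 20 + 190 + 1140 + 4845 + 15504 + 38760 + 1
     = 60461.

60461


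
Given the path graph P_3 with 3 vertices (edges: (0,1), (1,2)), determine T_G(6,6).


A path on 3 vertices is a tree with 2 edges.
T(x,y) = x^(2) for any tree.
T(6,6) = 6^2 = 36.

36


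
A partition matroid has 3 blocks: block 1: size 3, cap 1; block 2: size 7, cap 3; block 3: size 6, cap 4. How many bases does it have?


A basis picks exactly ci elements from block i.
Number of bases = product of C(|Si|, ci).
= C(3,1) * C(7,3) * C(6,4)
= 3 * 35 * 15
= 1575.

1575


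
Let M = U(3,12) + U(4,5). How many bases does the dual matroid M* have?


(M1+M2)* = M1* + M2*.
M1* = U(9,12), bases: C(12,9) = 220.
M2* = U(1,5), bases: C(5,1) = 5.
|B(M*)| = 220 * 5 = 1100.

1100


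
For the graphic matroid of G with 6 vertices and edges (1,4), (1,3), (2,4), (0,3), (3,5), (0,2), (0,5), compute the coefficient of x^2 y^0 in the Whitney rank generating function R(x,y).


R(x,y) = sum over A in 2^E of x^(r(E)-r(A)) * y^(|A|-r(A)).
G has 6 vertices, 7 edges. r(E) = 5.
Enumerate all 2^7 = 128 subsets.
Count subsets with r(E)-r(A)=2 and |A|-r(A)=0: 34.

34


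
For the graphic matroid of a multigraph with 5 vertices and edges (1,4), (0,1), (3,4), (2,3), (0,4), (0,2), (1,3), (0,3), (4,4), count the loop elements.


In a graphic matroid, a loop is a self-loop edge (u,u) with rank 0.
Examining all 9 edges for self-loops...
Self-loops found: (4,4)
Number of loops = 1.

1


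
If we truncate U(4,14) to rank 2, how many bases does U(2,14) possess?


Truncating U(4,14) to rank 2 gives U(2,14).
Bases of U(2,14) are all 2-element subsets of 14 elements.
Number of bases = (14 choose 2) = 91.

91


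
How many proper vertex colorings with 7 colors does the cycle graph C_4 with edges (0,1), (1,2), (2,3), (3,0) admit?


P(C_4, k) = (k-1)^4 + (-1)^4*(k-1).
P(7) = (6)^4 + 6
= 1296 + 6 = 1302.

1302


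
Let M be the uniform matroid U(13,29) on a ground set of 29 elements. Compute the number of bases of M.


Bases of U(13,29) are all 13-element subsets of the 29-element ground set.
Number of bases = C(29,13).
(29 choose 13) = 67863915.

67863915


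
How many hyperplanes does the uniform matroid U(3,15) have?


Hyperplanes of U(3,15) are flats of rank 2.
In a uniform matroid, these are exactly the (2)-element subsets.
Count = C(15,2) = (15 * 14) / (1 * 2) = 105.

105


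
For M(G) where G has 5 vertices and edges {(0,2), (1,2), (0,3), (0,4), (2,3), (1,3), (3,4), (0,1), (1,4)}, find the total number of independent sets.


An independent set in a graphic matroid is an acyclic edge subset.
G has 5 vertices and 9 edges.
Enumerate all 2^9 = 512 subsets, checking for acyclicity.
Total independent sets = 198.

198


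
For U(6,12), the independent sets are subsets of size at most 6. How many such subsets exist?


Independent sets of U(6,12) are all subsets of size <= 6.
Count = C(12,0) + C(12,1) + C(12,2) + C(12,3) + C(12,4) + C(12,5) + C(12,6)
     = 1 + 12 + 66 + 220 + 495 + 792 + 924
     = 2510.

2510


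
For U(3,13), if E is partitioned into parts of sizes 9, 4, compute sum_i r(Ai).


r(Ai) = min(|Ai|, 3) for each part.
Sum = min(9,3) + min(4,3)
    = 3 + 3
    = 6.

6


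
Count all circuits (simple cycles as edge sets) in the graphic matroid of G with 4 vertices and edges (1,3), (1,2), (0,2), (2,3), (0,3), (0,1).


A circuit in a graphic matroid = edge set of a simple cycle.
G has 4 vertices and 6 edges.
Enumerating all minimal edge subsets forming cycles...
Total circuits found: 7.

7


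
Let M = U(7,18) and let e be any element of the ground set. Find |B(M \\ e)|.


Deleting e from U(7,18) gives U(7,17) since n > r.
Bases of U(7,17) = C(17,7) = 17! / (7! * 10!) = 19448.

19448


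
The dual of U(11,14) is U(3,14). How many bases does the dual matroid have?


The dual of U(r,n) is U(n-r, n) = U(3,14).
Bases of U(3,14) are all (3)-element subsets.
|B(M*)| = (14 choose 3) = 364.

364


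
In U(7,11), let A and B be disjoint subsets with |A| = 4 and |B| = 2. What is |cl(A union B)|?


|A union B| = 4 + 2 = 6 (disjoint).
In U(7,11), cl(S) = S if |S| < 7, else cl(S) = E.
Since 6 < 7, cl(A union B) = A union B.
|cl(A union B)| = 6.

6


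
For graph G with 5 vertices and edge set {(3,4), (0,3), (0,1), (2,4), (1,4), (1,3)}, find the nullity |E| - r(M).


Cycle rank (nullity) = |E| - r(M) = |E| - (|V| - c).
|E| = 6, |V| = 5, c = 1.
Nullity = 6 - (5 - 1) = 6 - 4 = 2.

2


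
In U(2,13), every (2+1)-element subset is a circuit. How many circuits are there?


In U(2,13), circuits are the (3)-element subsets.
Any set of 3 elements is dependent, and removing any one element gives
an independent set of size 2, so it is a minimal dependent set.
Number of circuits = (13 choose 3) = 286.

286


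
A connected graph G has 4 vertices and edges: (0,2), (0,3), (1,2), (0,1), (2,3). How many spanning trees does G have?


By Kirchhoff's matrix tree theorem, the number of spanning trees equals
the determinant of any cofactor of the Laplacian matrix L.
G has 4 vertices and 5 edges.
Computing the (3 x 3) cofactor determinant gives 8.

8


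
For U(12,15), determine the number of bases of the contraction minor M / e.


Contracting e from U(12,15) gives U(11,14).
Bases of U(11,14) = C(14,11) = 14! / (11! * 3!) = 364.

364


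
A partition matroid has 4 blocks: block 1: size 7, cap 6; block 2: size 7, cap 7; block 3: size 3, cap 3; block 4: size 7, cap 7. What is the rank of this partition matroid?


Rank of a partition matroid = sum of min(|Si|, ci) for each block.
= min(7,6) + min(7,7) + min(3,3) + min(7,7)
= 6 + 7 + 3 + 7
= 23.

23


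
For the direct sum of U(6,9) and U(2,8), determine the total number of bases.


Bases of a direct sum M1 + M2: |B| = |B(M1)| * |B(M2)|.
|B(U(6,9))| = C(9,6) = 84.
|B(U(2,8))| = C(8,2) = 28.
Total bases = 84 * 28 = 2352.

2352


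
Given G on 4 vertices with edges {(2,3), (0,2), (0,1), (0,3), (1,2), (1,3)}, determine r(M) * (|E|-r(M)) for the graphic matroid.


r(M) = |V| - c = 4 - 1 = 3.
nullity = |E| - r(M) = 6 - 3 = 3.
Product = 3 * 3 = 9.

9


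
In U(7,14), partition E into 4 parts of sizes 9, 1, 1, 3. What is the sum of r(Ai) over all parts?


r(Ai) = min(|Ai|, 7) for each part.
Sum = min(9,7) + min(1,7) + min(1,7) + min(3,7)
    = 7 + 1 + 1 + 3
    = 12.

12


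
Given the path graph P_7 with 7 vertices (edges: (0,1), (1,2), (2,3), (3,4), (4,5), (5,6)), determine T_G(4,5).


A path on 7 vertices is a tree with 6 edges.
T(x,y) = x^(6) for any tree.
T(4,5) = 4^6 = 4096.

4096


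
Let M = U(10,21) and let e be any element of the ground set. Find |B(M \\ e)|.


Deleting e from U(10,21) gives U(10,20) since n > r.
Bases of U(10,20) = C(20,10) = 184756.

184756


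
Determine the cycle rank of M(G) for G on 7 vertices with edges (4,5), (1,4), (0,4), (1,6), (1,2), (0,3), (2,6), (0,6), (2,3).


Cycle rank (nullity) = |E| - r(M) = |E| - (|V| - c).
|E| = 9, |V| = 7, c = 1.
Nullity = 9 - (7 - 1) = 9 - 6 = 3.

3


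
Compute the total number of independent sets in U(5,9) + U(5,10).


For a direct sum, |I(M1+M2)| = |I(M1)| * |I(M2)|.
|I(U(5,9))| = sum C(9,k) for k=0..5 = 382.
|I(U(5,10))| = sum C(10,k) for k=0..5 = 638.
Total = 382 * 638 = 243716.

243716


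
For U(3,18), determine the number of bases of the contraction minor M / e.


Contracting e from U(3,18) gives U(2,17).
Bases of U(2,17) = C(17,2) = 17! / (2! * 15!) = 136.

136


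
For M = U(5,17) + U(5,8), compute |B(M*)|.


(M1+M2)* = M1* + M2*.
M1* = U(12,17), bases: C(17,12) = 6188.
M2* = U(3,8), bases: C(8,3) = 56.
|B(M*)| = 6188 * 56 = 346528.

346528


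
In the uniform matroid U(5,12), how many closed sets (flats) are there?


Flats of U(5,12): every subset of size < 5 is a flat, plus E itself.
Count = (12 choose 0) + (12 choose 1) + (12 choose 2) + (12 choose 3) + (12 choose 4) + 1
     = 1 + 12 + 66 + 220 + 495 + 1
     = 795.

795


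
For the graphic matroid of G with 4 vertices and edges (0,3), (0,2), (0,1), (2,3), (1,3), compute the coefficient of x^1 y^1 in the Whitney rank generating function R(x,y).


R(x,y) = sum over A in 2^E of x^(r(E)-r(A)) * y^(|A|-r(A)).
G has 4 vertices, 5 edges. r(E) = 3.
Enumerate all 2^5 = 32 subsets.
Count subsets with r(E)-r(A)=1 and |A|-r(A)=1: 2.

2


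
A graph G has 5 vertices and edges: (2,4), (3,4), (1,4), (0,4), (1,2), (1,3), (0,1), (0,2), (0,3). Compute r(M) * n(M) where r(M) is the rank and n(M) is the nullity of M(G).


r(M) = |V| - c = 5 - 1 = 4.
nullity = |E| - r(M) = 9 - 4 = 5.
Product = 4 * 5 = 20.

20


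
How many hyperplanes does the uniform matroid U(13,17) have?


Hyperplanes of U(13,17) are flats of rank 12.
In a uniform matroid, these are exactly the (12)-element subsets.
Count = (17 choose 12) = 6188.

6188


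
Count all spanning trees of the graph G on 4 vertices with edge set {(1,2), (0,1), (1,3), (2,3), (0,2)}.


By Kirchhoff's matrix tree theorem, the number of spanning trees equals
the determinant of any cofactor of the Laplacian matrix L.
G has 4 vertices and 5 edges.
Computing the (3 x 3) cofactor determinant gives 8.

8


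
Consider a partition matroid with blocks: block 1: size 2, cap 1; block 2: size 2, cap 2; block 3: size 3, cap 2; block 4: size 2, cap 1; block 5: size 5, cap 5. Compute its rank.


Rank of a partition matroid = sum of min(|Si|, ci) for each block.
= min(2,1) + min(2,2) + min(3,2) + min(2,1) + min(5,5)
= 1 + 2 + 2 + 1 + 5
= 11.

11


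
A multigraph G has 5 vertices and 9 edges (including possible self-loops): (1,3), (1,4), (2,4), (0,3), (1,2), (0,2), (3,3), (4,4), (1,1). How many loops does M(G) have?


In a graphic matroid, a loop is a self-loop edge (u,u) with rank 0.
Examining all 9 edges for self-loops...
Self-loops found: (3,3), (4,4), (1,1)
Number of loops = 3.

3


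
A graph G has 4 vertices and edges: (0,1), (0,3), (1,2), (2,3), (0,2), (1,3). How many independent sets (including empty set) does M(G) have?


An independent set in a graphic matroid is an acyclic edge subset.
G has 4 vertices and 6 edges.
Enumerate all 2^6 = 64 subsets, checking for acyclicity.
Total independent sets = 38.

38


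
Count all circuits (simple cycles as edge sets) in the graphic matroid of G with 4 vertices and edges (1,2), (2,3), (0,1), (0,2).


A circuit in a graphic matroid = edge set of a simple cycle.
G has 4 vertices and 4 edges.
Enumerating all minimal edge subsets forming cycles...
Total circuits found: 1.

1


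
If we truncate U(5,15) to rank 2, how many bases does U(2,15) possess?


Truncating U(5,15) to rank 2 gives U(2,15).
Bases of U(2,15) are all 2-element subsets of 15 elements.
Number of bases = C(15,2) = (15 * 14) / (1 * 2) = 105.

105


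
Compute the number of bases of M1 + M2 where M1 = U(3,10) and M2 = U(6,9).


Bases of a direct sum M1 + M2: |B| = |B(M1)| * |B(M2)|.
|B(U(3,10))| = C(10,3) = 120.
|B(U(6,9))| = C(9,6) = 84.
Total bases = 120 * 84 = 10080.

10080


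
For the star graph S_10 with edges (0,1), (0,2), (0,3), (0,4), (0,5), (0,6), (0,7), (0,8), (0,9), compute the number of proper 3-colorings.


P(tree, k) = k * (k-1)^(9) for any tree on 10 vertices.
P(3) = 3 * 2^9 = 3 * 512 = 1536.

1536


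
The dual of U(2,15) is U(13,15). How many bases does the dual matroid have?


The dual of U(r,n) is U(n-r, n) = U(13,15).
Bases of U(13,15) are all (13)-element subsets.
|B(M*)| = C(15,13) = 105.

105


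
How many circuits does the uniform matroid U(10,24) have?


In U(10,24), circuits are the (11)-element subsets.
Any set of 11 elements is dependent, and removing any one element gives
an independent set of size 10, so it is a minimal dependent set.
Number of circuits = (24 choose 11) = 2496144.

2496144


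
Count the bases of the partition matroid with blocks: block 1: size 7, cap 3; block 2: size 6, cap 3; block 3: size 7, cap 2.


A basis picks exactly ci elements from block i.
Number of bases = product of C(|Si|, ci).
= C(7,3) * C(6,3) * C(7,2)
= 35 * 20 * 21
= 14700.

14700


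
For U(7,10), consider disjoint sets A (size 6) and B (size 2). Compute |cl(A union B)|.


|A union B| = 6 + 2 = 8 (disjoint).
In U(7,10), cl(S) = S if |S| < 7, else cl(S) = E.
Since 8 >= 7, cl(A union B) = E.
|cl(A union B)| = 10.

10


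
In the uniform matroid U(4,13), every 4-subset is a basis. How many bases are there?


Bases of U(4,13) are all 4-element subsets of the 13-element ground set.
Number of bases = C(13,4).
C(13,4) = (13 * 12 * 11 * 10) / (1 * 2 * 3 * 4) = 715.

715


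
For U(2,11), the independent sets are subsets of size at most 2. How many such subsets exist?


Independent sets of U(2,11) are all subsets of size <= 2.
Count = C(11,0) + C(11,1) + C(11,2)
     = 1 + 11 + 55
     = 67.

67


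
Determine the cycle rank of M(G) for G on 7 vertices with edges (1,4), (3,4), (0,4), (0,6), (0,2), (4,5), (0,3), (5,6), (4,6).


Cycle rank (nullity) = |E| - r(M) = |E| - (|V| - c).
|E| = 9, |V| = 7, c = 1.
Nullity = 9 - (7 - 1) = 9 - 6 = 3.

3


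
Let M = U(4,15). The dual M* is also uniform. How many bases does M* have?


The dual of U(r,n) is U(n-r, n) = U(11,15).
Bases of U(11,15) are all (11)-element subsets.
|B(M*)| = C(15,11) = 1365.

1365


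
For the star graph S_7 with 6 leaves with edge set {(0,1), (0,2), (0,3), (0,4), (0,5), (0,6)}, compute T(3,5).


A star on 7 vertices is a tree with 6 edges.
T(x,y) = x^(6) for any tree.
T(3,5) = 3^6 = 729.

729


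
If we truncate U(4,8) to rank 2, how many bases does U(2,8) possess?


Truncating U(4,8) to rank 2 gives U(2,8).
Bases of U(2,8) are all 2-element subsets of 8 elements.
Number of bases = C(8,2) = 8! / (2! * 6!) = 28.

28


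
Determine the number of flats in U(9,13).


Flats of U(9,13): every subset of size < 9 is a flat, plus E itself.
Count = (13 choose 0) + (13 choose 1) + (13 choose 2) + (13 choose 3) + (13 choose 4) + (13 choose 5) + (13 choose 6) + (13 choose 7) + (13 choose 8) + 1
     = 1 + 13 + 78 + 286 + 715 + 1287 + 1716 + 1716 + 1287 + 1
     = 7100.

7100


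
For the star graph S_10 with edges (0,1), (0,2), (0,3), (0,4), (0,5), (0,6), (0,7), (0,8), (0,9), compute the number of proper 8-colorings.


P(tree, k) = k * (k-1)^(9) for any tree on 10 vertices.
P(8) = 8 * 7^9 = 8 * 40353607 = 322828856.

322828856


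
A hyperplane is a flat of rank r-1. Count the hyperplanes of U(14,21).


Hyperplanes of U(14,21) are flats of rank 13.
In a uniform matroid, these are exactly the (13)-element subsets.
Count = (21 choose 13) = 203490.

203490


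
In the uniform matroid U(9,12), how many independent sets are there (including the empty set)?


Independent sets of U(9,12) are all subsets of size <= 9.
Count = (12 choose 0) + (12 choose 1) + (12 choose 2) + (12 choose 3) + (12 choose 4) + (12 choose 5) + (12 choose 6) + (12 choose 7) + (12 choose 8) + (12 choose 9)
     = 1 + 12 + 66 + 220 + 495 + 792 + 924 + 792 + 495 + 220
     = 4017.

4017


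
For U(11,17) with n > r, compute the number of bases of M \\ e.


Deleting e from U(11,17) gives U(11,16) since n > r.
Bases of U(11,16) = (16 choose 11) = 4368.

4368


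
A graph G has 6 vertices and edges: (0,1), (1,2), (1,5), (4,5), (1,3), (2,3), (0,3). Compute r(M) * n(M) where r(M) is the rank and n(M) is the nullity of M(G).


r(M) = |V| - c = 6 - 1 = 5.
nullity = |E| - r(M) = 7 - 5 = 2.
Product = 5 * 2 = 10.

10


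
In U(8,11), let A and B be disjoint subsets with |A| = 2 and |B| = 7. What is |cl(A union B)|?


|A union B| = 2 + 7 = 9 (disjoint).
In U(8,11), cl(S) = S if |S| < 8, else cl(S) = E.
Since 9 >= 8, cl(A union B) = E.
|cl(A union B)| = 11.

11


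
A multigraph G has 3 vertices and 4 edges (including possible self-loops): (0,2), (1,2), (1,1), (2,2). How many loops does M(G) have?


In a graphic matroid, a loop is a self-loop edge (u,u) with rank 0.
Examining all 4 edges for self-loops...
Self-loops found: (1,1), (2,2)
Number of loops = 2.

2


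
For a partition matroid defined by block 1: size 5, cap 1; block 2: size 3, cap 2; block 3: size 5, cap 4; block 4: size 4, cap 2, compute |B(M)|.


A basis picks exactly ci elements from block i.
Number of bases = product of C(|Si|, ci).
= C(5,1) * C(3,2) * C(5,4) * C(4,2)
= 5 * 3 * 5 * 6
= 450.

450


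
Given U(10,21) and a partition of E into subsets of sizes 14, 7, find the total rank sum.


r(Ai) = min(|Ai|, 10) for each part.
Sum = min(14,10) + min(7,10)
    = 10 + 7
    = 17.

17


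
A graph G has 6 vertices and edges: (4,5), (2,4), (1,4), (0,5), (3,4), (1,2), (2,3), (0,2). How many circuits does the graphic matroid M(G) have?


A circuit in a graphic matroid = edge set of a simple cycle.
G has 6 vertices and 8 edges.
Enumerating all minimal edge subsets forming cycles...
Total circuits found: 6.

6


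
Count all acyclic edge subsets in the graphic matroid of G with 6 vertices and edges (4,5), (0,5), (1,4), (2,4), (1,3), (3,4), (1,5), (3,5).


An independent set in a graphic matroid is an acyclic edge subset.
G has 6 vertices and 8 edges.
Enumerate all 2^8 = 256 subsets, checking for acyclicity.
Total independent sets = 152.

152


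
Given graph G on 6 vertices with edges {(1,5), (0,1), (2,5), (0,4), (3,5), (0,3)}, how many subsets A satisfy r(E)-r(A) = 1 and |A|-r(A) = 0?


R(x,y) = sum over A in 2^E of x^(r(E)-r(A)) * y^(|A|-r(A)).
G has 6 vertices, 6 edges. r(E) = 5.
Enumerate all 2^6 = 64 subsets.
Count subsets with r(E)-r(A)=1 and |A|-r(A)=0: 14.

14


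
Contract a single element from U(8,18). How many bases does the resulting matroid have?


Contracting e from U(8,18) gives U(7,17).
Bases of U(7,17) = C(17,7) = 19448.

19448


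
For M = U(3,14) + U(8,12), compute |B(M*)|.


(M1+M2)* = M1* + M2*.
M1* = U(11,14), bases: C(14,11) = 364.
M2* = U(4,12), bases: C(12,4) = 495.
|B(M*)| = 364 * 495 = 180180.

180180


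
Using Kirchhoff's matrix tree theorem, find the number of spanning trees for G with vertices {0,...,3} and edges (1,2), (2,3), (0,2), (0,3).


By Kirchhoff's matrix tree theorem, the number of spanning trees equals
the determinant of any cofactor of the Laplacian matrix L.
G has 4 vertices and 4 edges.
Computing the (3 x 3) cofactor determinant gives 3.

3


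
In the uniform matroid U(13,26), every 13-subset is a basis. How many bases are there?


Bases of U(13,26) are all 13-element subsets of the 26-element ground set.
Number of bases = C(26,13).
(26 choose 13) = 10400600.

10400600


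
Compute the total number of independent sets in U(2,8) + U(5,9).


For a direct sum, |I(M1+M2)| = |I(M1)| * |I(M2)|.
|I(U(2,8))| = sum C(8,k) for k=0..2 = 37.
|I(U(5,9))| = sum C(9,k) for k=0..5 = 382.
Total = 37 * 382 = 14134.

14134


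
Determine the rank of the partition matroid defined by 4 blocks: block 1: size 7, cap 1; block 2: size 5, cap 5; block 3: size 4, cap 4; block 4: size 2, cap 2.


Rank of a partition matroid = sum of min(|Si|, ci) for each block.
= min(7,1) + min(5,5) + min(4,4) + min(2,2)
= 1 + 5 + 4 + 2
= 12.

12


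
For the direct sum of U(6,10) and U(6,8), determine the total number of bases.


Bases of a direct sum M1 + M2: |B| = |B(M1)| * |B(M2)|.
|B(U(6,10))| = C(10,6) = 210.
|B(U(6,8))| = C(8,6) = 28.
Total bases = 210 * 28 = 5880.

5880


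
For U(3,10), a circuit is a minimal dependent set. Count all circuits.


In U(3,10), circuits are the (4)-element subsets.
Any set of 4 elements is dependent, and removing any one element gives
an independent set of size 3, so it is a minimal dependent set.
Number of circuits = (10 choose 4) = 210.

210


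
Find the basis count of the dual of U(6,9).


The dual of U(r,n) is U(n-r, n) = U(3,9).
Bases of U(3,9) are all (3)-element subsets.
|B(M*)| = C(9,3) = (9 * 8 * 7) / (1 * 2 * 3) = 84.

84


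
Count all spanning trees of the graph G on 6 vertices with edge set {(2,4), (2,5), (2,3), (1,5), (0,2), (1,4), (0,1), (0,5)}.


By Kirchhoff's matrix tree theorem, the number of spanning trees equals
the determinant of any cofactor of the Laplacian matrix L.
G has 6 vertices and 8 edges.
Computing the (5 x 5) cofactor determinant gives 24.

24


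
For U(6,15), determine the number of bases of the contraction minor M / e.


Contracting e from U(6,15) gives U(5,14).
Bases of U(5,14) = C(14,5) = 14! / (5! * 9!) = 2002.

2002


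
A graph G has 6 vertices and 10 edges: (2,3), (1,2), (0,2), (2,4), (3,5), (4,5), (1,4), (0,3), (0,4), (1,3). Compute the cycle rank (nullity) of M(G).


Cycle rank (nullity) = |E| - r(M) = |E| - (|V| - c).
|E| = 10, |V| = 6, c = 1.
Nullity = 10 - (6 - 1) = 10 - 5 = 5.

5


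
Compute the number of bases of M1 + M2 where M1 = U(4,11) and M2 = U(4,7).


Bases of a direct sum M1 + M2: |B| = |B(M1)| * |B(M2)|.
|B(U(4,11))| = C(11,4) = 330.
|B(U(4,7))| = C(7,4) = 35.
Total bases = 330 * 35 = 11550.

11550


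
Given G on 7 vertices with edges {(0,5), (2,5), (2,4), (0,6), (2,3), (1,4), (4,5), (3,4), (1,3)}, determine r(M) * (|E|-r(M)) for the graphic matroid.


r(M) = |V| - c = 7 - 1 = 6.
nullity = |E| - r(M) = 9 - 6 = 3.
Product = 6 * 3 = 18.

18


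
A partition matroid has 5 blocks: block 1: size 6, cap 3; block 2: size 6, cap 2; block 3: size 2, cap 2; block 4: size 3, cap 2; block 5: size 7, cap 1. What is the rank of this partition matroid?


Rank of a partition matroid = sum of min(|Si|, ci) for each block.
= min(6,3) + min(6,2) + min(2,2) + min(3,2) + min(7,1)
= 3 + 2 + 2 + 2 + 1
= 10.

10


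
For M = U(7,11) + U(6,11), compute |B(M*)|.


(M1+M2)* = M1* + M2*.
M1* = U(4,11), bases: C(11,4) = 330.
M2* = U(5,11), bases: C(11,5) = 462.
|B(M*)| = 330 * 462 = 152460.

152460


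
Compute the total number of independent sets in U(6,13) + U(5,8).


For a direct sum, |I(M1+M2)| = |I(M1)| * |I(M2)|.
|I(U(6,13))| = sum C(13,k) for k=0..6 = 4096.
|I(U(5,8))| = sum C(8,k) for k=0..5 = 219.
Total = 4096 * 219 = 897024.

897024


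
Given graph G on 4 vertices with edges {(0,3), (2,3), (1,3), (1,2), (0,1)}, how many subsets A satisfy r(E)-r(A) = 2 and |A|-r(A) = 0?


R(x,y) = sum over A in 2^E of x^(r(E)-r(A)) * y^(|A|-r(A)).
G has 4 vertices, 5 edges. r(E) = 3.
Enumerate all 2^5 = 32 subsets.
Count subsets with r(E)-r(A)=2 and |A|-r(A)=0: 5.

5


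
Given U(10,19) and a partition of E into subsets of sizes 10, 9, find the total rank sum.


r(Ai) = min(|Ai|, 10) for each part.
Sum = min(10,10) + min(9,10)
    = 10 + 9
    = 19.

19


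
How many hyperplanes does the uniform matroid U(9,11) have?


Hyperplanes of U(9,11) are flats of rank 8.
In a uniform matroid, these are exactly the (8)-element subsets.
Count = C(11,8) = 11! / (8! * 3!) = 165.

165


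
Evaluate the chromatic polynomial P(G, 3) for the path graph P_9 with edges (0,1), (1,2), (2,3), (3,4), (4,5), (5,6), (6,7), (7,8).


P(P_9, k) = k * (k-1)^(8).
P(3) = 3 * 2^8 = 3 * 256 = 768.

768


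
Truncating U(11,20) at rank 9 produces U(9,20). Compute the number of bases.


Truncating U(11,20) to rank 9 gives U(9,20).
Bases of U(9,20) are all 9-element subsets of 20 elements.
Number of bases = C(20,9) = 20! / (9! * 11!) = 167960.

167960


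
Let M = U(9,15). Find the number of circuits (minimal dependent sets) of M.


In U(9,15), circuits are the (10)-element subsets.
Any set of 10 elements is dependent, and removing any one element gives
an independent set of size 9, so it is a minimal dependent set.
Number of circuits = C(15,10) = 15! / (10! * 5!) = 3003.

3003


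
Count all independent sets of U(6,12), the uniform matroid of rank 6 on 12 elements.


Independent sets of U(6,12) are all subsets of size <= 6.
Count = C(12,0) + C(12,1) + C(12,2) + C(12,3) + C(12,4) + C(12,5) + C(12,6)
     = 1 + 12 + 66 + 220 + 495 + 792 + 924
     = 2510.

2510


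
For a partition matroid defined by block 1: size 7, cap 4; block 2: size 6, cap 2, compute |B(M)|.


A basis picks exactly ci elements from block i.
Number of bases = product of C(|Si|, ci).
= C(7,4) * C(6,2)
= 35 * 15
= 525.

525


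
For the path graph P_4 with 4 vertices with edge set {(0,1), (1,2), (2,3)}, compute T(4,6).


A path on 4 vertices is a tree with 3 edges.
T(x,y) = x^(3) for any tree.
T(4,6) = 4^3 = 64.

64


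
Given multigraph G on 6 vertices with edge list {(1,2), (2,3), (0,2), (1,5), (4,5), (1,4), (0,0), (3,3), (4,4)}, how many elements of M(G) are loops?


In a graphic matroid, a loop is a self-loop edge (u,u) with rank 0.
Examining all 9 edges for self-loops...
Self-loops found: (0,0), (3,3), (4,4)
Number of loops = 3.

3


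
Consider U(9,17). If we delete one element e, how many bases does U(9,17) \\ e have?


Deleting e from U(9,17) gives U(9,16) since n > r.
Bases of U(9,16) = C(16,9) = 16! / (9! * 7!) = 11440.

11440


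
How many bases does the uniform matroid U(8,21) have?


Bases of U(8,21) are all 8-element subsets of the 21-element ground set.
Number of bases = C(21,8).
C(21,8) = 21! / (8! * 13!) = 203490.

203490


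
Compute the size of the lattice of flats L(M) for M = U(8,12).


Flats of U(8,12): every subset of size < 8 is a flat, plus E itself.
Count = C(12,0) + C(12,1) + C(12,2) + C(12,3) + C(12,4) + C(12,5) + C(12,6) + C(12,7) + 1
     = 1 + 12 + 66 + 220 + 495 + 792 + 924 + 792 + 1
     = 3303.

3303


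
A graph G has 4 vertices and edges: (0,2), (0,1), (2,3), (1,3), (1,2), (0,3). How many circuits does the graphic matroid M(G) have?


A circuit in a graphic matroid = edge set of a simple cycle.
G has 4 vertices and 6 edges.
Enumerating all minimal edge subsets forming cycles...
Total circuits found: 7.

7


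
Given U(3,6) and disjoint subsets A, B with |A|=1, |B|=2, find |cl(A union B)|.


|A union B| = 1 + 2 = 3 (disjoint).
In U(3,6), cl(S) = S if |S| < 3, else cl(S) = E.
Since 3 >= 3, cl(A union B) = E.
|cl(A union B)| = 6.

6


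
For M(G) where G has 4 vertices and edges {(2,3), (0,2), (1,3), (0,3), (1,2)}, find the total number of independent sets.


An independent set in a graphic matroid is an acyclic edge subset.
G has 4 vertices and 5 edges.
Enumerate all 2^5 = 32 subsets, checking for acyclicity.
Total independent sets = 24.

24


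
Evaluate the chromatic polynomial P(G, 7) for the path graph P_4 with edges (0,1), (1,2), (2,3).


P(P_4, k) = k * (k-1)^(3).
P(7) = 7 * 6^3 = 7 * 216 = 1512.

1512


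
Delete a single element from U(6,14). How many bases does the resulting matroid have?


Deleting e from U(6,14) gives U(6,13) since n > r.
Bases of U(6,13) = (13 choose 6) = 1716.

1716


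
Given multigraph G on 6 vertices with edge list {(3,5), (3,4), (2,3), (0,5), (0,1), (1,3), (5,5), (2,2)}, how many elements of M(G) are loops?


In a graphic matroid, a loop is a self-loop edge (u,u) with rank 0.
Examining all 8 edges for self-loops...
Self-loops found: (5,5), (2,2)
Number of loops = 2.

2


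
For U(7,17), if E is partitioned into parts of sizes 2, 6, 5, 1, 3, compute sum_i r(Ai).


r(Ai) = min(|Ai|, 7) for each part.
Sum = min(2,7) + min(6,7) + min(5,7) + min(1,7) + min(3,7)
    = 2 + 6 + 5 + 1 + 3
    = 17.

17


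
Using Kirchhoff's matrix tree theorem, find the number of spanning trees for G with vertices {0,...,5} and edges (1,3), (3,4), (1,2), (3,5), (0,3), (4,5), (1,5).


By Kirchhoff's matrix tree theorem, the number of spanning trees equals
the determinant of any cofactor of the Laplacian matrix L.
G has 6 vertices and 7 edges.
Computing the (5 x 5) cofactor determinant gives 8.

8


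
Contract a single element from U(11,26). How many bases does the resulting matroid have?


Contracting e from U(11,26) gives U(10,25).
Bases of U(10,25) = (25 choose 10) = 3268760.

3268760


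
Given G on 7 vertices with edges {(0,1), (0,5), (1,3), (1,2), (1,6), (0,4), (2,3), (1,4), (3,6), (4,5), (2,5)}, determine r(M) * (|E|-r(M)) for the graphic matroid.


r(M) = |V| - c = 7 - 1 = 6.
nullity = |E| - r(M) = 11 - 6 = 5.
Product = 6 * 5 = 30.

30


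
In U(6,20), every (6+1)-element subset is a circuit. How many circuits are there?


In U(6,20), circuits are the (7)-element subsets.
Any set of 7 elements is dependent, and removing any one element gives
an independent set of size 6, so it is a minimal dependent set.
Number of circuits = C(20,7) = 20! / (7! * 13!) = 77520.

77520


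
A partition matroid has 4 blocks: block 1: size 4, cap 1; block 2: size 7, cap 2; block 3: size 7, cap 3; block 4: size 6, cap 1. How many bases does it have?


A basis picks exactly ci elements from block i.
Number of bases = product of C(|Si|, ci).
= C(4,1) * C(7,2) * C(7,3) * C(6,1)
= 4 * 21 * 35 * 6
= 17640.

17640


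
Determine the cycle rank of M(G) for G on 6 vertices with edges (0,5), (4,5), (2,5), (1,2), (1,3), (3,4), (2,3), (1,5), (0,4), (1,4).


Cycle rank (nullity) = |E| - r(M) = |E| - (|V| - c).
|E| = 10, |V| = 6, c = 1.
Nullity = 10 - (6 - 1) = 10 - 5 = 5.

5


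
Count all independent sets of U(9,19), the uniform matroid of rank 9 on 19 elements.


Independent sets of U(9,19) are all subsets of size <= 9.
Count = (19 choose 0) + (19 choose 1) + (19 choose 2) + (19 choose 3) + (19 choose 4) + (19 choose 5) + (19 choose 6) + (19 choose 7) + (19 choose 8) + (19 choose 9)
     = 1 + 19 + 171 + 969 + 3876 + 11628 + 27132 + 50388 + 75582 + 92378
     = 262144.

262144


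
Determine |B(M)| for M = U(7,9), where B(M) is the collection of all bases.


Bases of U(7,9) are all 7-element subsets of the 9-element ground set.
Number of bases = C(9,7).
C(9,7) = 36.

36


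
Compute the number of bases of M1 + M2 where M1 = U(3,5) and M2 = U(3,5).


Bases of a direct sum M1 + M2: |B| = |B(M1)| * |B(M2)|.
|B(U(3,5))| = C(5,3) = 10.
|B(U(3,5))| = C(5,3) = 10.
Total bases = 10 * 10 = 100.

100


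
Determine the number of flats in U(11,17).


Flats of U(11,17): every subset of size < 11 is a flat, plus E itself.
Count = (17 choose 0) + (17 choose 1) + (17 choose 2) + (17 choose 3) + (17 choose 4) + (17 choose 5) + (17 choose 6) + (17 choose 7) + (17 choose 8) + (17 choose 9) + (17 choose 10) + 1
     = 1 + 17 + 136 + 680 + 2380 + 6188 + 12376 + 19448 + 24310 + 24310 + 19448 + 1
     = 109295.

109295


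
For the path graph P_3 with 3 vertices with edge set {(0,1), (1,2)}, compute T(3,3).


A path on 3 vertices is a tree with 2 edges.
T(x,y) = x^(2) for any tree.
T(3,3) = 3^2 = 9.

9


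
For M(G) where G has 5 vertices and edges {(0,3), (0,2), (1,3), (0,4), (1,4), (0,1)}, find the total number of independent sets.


An independent set in a graphic matroid is an acyclic edge subset.
G has 5 vertices and 6 edges.
Enumerate all 2^6 = 64 subsets, checking for acyclicity.
Total independent sets = 48.

48


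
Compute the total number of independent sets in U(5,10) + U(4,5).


For a direct sum, |I(M1+M2)| = |I(M1)| * |I(M2)|.
|I(U(5,10))| = sum C(10,k) for k=0..5 = 638.
|I(U(4,5))| = sum C(5,k) for k=0..4 = 31.
Total = 638 * 31 = 19778.

19778


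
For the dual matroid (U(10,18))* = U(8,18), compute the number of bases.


The dual of U(r,n) is U(n-r, n) = U(8,18).
Bases of U(8,18) are all (8)-element subsets.
|B(M*)| = (18 choose 8) = 43758.

43758


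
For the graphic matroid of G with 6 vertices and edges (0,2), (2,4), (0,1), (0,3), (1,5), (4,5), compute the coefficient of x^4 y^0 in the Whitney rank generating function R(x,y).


R(x,y) = sum over A in 2^E of x^(r(E)-r(A)) * y^(|A|-r(A)).
G has 6 vertices, 6 edges. r(E) = 5.
Enumerate all 2^6 = 64 subsets.
Count subsets with r(E)-r(A)=4 and |A|-r(A)=0: 6.

6


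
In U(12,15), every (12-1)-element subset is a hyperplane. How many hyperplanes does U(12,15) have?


Hyperplanes of U(12,15) are flats of rank 11.
In a uniform matroid, these are exactly the (11)-element subsets.
Count = (15 choose 11) = 1365.

1365


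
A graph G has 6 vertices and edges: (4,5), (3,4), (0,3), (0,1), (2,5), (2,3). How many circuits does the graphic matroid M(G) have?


A circuit in a graphic matroid = edge set of a simple cycle.
G has 6 vertices and 6 edges.
Enumerating all minimal edge subsets forming cycles...
Total circuits found: 1.

1


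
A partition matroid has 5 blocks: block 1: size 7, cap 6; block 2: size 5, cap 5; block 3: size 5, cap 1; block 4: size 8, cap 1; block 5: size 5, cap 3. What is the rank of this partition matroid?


Rank of a partition matroid = sum of min(|Si|, ci) for each block.
= min(7,6) + min(5,5) + min(5,1) + min(8,1) + min(5,3)
= 6 + 5 + 1 + 1 + 3
= 16.

16


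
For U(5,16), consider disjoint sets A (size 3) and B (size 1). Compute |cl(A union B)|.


|A union B| = 3 + 1 = 4 (disjoint).
In U(5,16), cl(S) = S if |S| < 5, else cl(S) = E.
Since 4 < 5, cl(A union B) = A union B.
|cl(A union B)| = 4.

4


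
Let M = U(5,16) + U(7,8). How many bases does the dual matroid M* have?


(M1+M2)* = M1* + M2*.
M1* = U(11,16), bases: C(16,11) = 4368.
M2* = U(1,8), bases: C(8,1) = 8.
|B(M*)| = 4368 * 8 = 34944.

34944


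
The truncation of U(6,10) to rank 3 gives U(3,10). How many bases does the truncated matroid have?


Truncating U(6,10) to rank 3 gives U(3,10).
Bases of U(3,10) are all 3-element subsets of 10 elements.
Number of bases = C(10,3) = (10 * 9 * 8) / (1 * 2 * 3) = 120.

120


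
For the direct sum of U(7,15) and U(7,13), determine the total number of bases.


Bases of a direct sum M1 + M2: |B| = |B(M1)| * |B(M2)|.
|B(U(7,15))| = C(15,7) = 6435.
|B(U(7,13))| = C(13,7) = 1716.
Total bases = 6435 * 1716 = 11042460.

11042460


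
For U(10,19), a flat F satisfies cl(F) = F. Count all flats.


Flats of U(10,19): every subset of size < 10 is a flat, plus E itself.
Count = (19 choose 0) + (19 choose 1) + (19 choose 2) + (19 choose 3) + (19 choose 4) + (19 choose 5) + (19 choose 6) + (19 choose 7) + (19 choose 8) + (19 choose 9) + 1
     = 1 + 19 + 171 + 969 + 3876 + 11628 + 27132 + 50388 + 75582 + 92378 + 1
     = 262145.

262145


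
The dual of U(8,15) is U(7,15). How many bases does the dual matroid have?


The dual of U(r,n) is U(n-r, n) = U(7,15).
Bases of U(7,15) are all (7)-element subsets.
|B(M*)| = C(15,7) = 6435.

6435


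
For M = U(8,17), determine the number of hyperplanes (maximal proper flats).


Hyperplanes of U(8,17) are flats of rank 7.
In a uniform matroid, these are exactly the (7)-element subsets.
Count = C(17,7) = 19448.

19448


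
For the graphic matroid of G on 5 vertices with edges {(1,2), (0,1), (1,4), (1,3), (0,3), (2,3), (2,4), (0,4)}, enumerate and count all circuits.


A circuit in a graphic matroid = edge set of a simple cycle.
G has 5 vertices and 8 edges.
Enumerating all minimal edge subsets forming cycles...
Total circuits found: 13.

13


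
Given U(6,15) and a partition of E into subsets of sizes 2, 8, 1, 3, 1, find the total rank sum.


r(Ai) = min(|Ai|, 6) for each part.
Sum = min(2,6) + min(8,6) + min(1,6) + min(3,6) + min(1,6)
    = 2 + 6 + 1 + 3 + 1
    = 13.

13


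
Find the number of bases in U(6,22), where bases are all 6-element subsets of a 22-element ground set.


Bases of U(6,22) are all 6-element subsets of the 22-element ground set.
Number of bases = C(22,6).
C(22,6) = 22! / (6! * 16!) = 74613.

74613


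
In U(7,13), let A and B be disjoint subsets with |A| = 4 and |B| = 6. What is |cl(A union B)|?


|A union B| = 4 + 6 = 10 (disjoint).
In U(7,13), cl(S) = S if |S| < 7, else cl(S) = E.
Since 10 >= 7, cl(A union B) = E.
|cl(A union B)| = 13.

13


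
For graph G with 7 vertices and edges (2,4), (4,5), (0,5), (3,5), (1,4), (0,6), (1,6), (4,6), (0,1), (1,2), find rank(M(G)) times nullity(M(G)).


r(M) = |V| - c = 7 - 1 = 6.
nullity = |E| - r(M) = 10 - 6 = 4.
Product = 6 * 4 = 24.

24


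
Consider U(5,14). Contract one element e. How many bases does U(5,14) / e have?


Contracting e from U(5,14) gives U(4,13).
Bases of U(4,13) = C(13,4) = (13 * 12 * 11 * 10) / (1 * 2 * 3 * 4) = 715.

715


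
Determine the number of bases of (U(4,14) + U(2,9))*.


(M1+M2)* = M1* + M2*.
M1* = U(10,14), bases: C(14,10) = 1001.
M2* = U(7,9), bases: C(9,7) = 36.
|B(M*)| = 1001 * 36 = 36036.

36036


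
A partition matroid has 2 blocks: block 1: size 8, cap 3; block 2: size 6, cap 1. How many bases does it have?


A basis picks exactly ci elements from block i.
Number of bases = product of C(|Si|, ci).
= C(8,3) * C(6,1)
= 56 * 6
= 336.

336


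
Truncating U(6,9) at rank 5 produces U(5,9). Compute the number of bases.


Truncating U(6,9) to rank 5 gives U(5,9).
Bases of U(5,9) are all 5-element subsets of 9 elements.
Number of bases = C(9,5) = 9! / (5! * 4!) = 126.

126


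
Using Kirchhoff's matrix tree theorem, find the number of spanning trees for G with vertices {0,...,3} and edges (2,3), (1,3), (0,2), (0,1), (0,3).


By Kirchhoff's matrix tree theorem, the number of spanning trees equals
the determinant of any cofactor of the Laplacian matrix L.
G has 4 vertices and 5 edges.
Computing the (3 x 3) cofactor determinant gives 8.

8


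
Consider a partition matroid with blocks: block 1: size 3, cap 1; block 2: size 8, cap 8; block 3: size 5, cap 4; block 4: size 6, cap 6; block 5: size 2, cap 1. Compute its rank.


Rank of a partition matroid = sum of min(|Si|, ci) for each block.
= min(3,1) + min(8,8) + min(5,4) + min(6,6) + min(2,1)
= 1 + 8 + 4 + 6 + 1
= 20.

20


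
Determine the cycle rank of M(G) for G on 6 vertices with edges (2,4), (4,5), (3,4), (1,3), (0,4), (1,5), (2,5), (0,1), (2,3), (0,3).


Cycle rank (nullity) = |E| - r(M) = |E| - (|V| - c).
|E| = 10, |V| = 6, c = 1.
Nullity = 10 - (6 - 1) = 10 - 5 = 5.

5


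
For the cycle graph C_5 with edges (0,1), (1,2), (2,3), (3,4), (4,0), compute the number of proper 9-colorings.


P(C_5, k) = (k-1)^5 + (-1)^5*(k-1).
P(9) = (8)^5 - 8
= 32768 - 8 = 32760.

32760


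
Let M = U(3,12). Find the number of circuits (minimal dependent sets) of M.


In U(3,12), circuits are the (4)-element subsets.
Any set of 4 elements is dependent, and removing any one element gives
an independent set of size 3, so it is a minimal dependent set.
Number of circuits = C(12,4) = 12! / (4! * 8!) = 495.

495


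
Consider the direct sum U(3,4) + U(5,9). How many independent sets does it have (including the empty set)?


For a direct sum, |I(M1+M2)| = |I(M1)| * |I(M2)|.
|I(U(3,4))| = sum C(4,k) for k=0..3 = 15.
|I(U(5,9))| = sum C(9,k) for k=0..5 = 382.
Total = 15 * 382 = 5730.

5730


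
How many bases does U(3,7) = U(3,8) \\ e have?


Deleting e from U(3,8) gives U(3,7) since n > r.
Bases of U(3,7) = C(7,3) = (7 * 6 * 5) / (1 * 2 * 3) = 35.

35


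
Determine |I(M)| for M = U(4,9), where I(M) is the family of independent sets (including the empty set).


Independent sets of U(4,9) are all subsets of size <= 4.
Count = (9 choose 0) + (9 choose 1) + (9 choose 2) + (9 choose 3) + (9 choose 4)
     = 1 + 9 + 36 + 84 + 126
     = 256.

256


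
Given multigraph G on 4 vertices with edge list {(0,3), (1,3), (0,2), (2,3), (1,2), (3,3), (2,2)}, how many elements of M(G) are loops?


In a graphic matroid, a loop is a self-loop edge (u,u) with rank 0.
Examining all 7 edges for self-loops...
Self-loops found: (3,3), (2,2)
Number of loops = 2.

2


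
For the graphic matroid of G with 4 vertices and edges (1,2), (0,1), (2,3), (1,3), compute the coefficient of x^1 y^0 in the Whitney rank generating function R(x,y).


R(x,y) = sum over A in 2^E of x^(r(E)-r(A)) * y^(|A|-r(A)).
G has 4 vertices, 4 edges. r(E) = 3.
Enumerate all 2^4 = 16 subsets.
Count subsets with r(E)-r(A)=1 and |A|-r(A)=0: 6.

6
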